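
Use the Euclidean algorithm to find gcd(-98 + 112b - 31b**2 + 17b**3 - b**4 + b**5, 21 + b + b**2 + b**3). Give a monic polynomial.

7 - 2b + b**2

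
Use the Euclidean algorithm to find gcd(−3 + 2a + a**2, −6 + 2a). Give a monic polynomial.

Apply the Euclidean algorithm:
  a**2 + 2a − 3 = ((1/2)a + 5/2)(2a − 6) + (12)
  2a − 6 = ((1/6)a − 1/2)(12) + (0)
The last nonzero remainder is the constant 12, so the polynomials are coprime and gcd = 1.

1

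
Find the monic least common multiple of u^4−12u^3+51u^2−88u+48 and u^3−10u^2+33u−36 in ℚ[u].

u^5−15u^4+87u^3−241u^2+312u−144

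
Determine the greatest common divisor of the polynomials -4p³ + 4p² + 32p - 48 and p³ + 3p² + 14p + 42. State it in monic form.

p + 3

Euclidean algorithm in ℚ[p]:
  -4p³ + 4p² + 32p - 48 = (-4)(p³ + 3p² + 14p + 42) + (16p² + 88p + 120)
  p³ + 3p² + 14p + 42 = ((1/16)p - 5/32)(16p² + 88p + 120) + ((81/4)p + 243/4)
  16p² + 88p + 120 = ((64/81)p + 160/81)((81/4)p + 243/4) + (0)
Last nonzero remainder: (81/4)p + 243/4. Dividing through by 81/4 gives the monic gcd p + 3.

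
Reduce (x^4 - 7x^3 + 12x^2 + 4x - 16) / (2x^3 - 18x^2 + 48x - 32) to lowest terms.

(x^3 - 3x^2 + 4)/(2x^2 - 10x + 8)

Repeated division with remainder:
  x^4 - 7x^3 + 12x^2 + 4x - 16 = ((1/2)x + 1)(2x^3 - 18x^2 + 48x - 32) + (6x^2 - 28x + 16)
  2x^3 - 18x^2 + 48x - 32 = ((1/3)x - 13/9)(6x^2 - 28x + 16) + ((20/9)x - 80/9)
  6x^2 - 28x + 16 = ((27/10)x - 9/5)((20/9)x - 80/9) + (0)
Last nonzero remainder: (20/9)x - 80/9. Dividing through by 20/9 gives the monic gcd x - 4.
Cancel x - 4 from numerator and denominator to get the reduced form.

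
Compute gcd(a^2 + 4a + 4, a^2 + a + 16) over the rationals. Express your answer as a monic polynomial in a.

1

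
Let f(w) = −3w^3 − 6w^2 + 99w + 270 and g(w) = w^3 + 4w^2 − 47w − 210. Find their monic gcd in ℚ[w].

Euclidean algorithm in ℚ[w]:
  −3w^3 − 6w^2 + 99w + 270 = (−3)(w^3 + 4w^2 − 47w − 210) + (6w^2 − 42w − 360)
  w^3 + 4w^2 − 47w − 210 = ((1/6)w + 11/6)(6w^2 − 42w − 360) + (90w + 450)
  6w^2 − 42w − 360 = ((1/15)w − 4/5)(90w + 450) + (0)
Last nonzero remainder: 90w + 450. Dividing through by 90 gives the monic gcd w + 5.

w + 5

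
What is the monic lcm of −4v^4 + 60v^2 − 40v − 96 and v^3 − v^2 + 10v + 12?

Apply the Euclidean algorithm:
  −4v^4 + 60v^2 − 40v − 96 = (−4v − 4)(v^3 − v^2 + 10v + 12) + (96v^2 + 48v − 48)
  v^3 − v^2 + 10v + 12 = ((1/96)v − 1/64)(96v^2 + 48v − 48) + ((45/4)v + 45/4)
  96v^2 + 48v − 48 = ((128/15)v − 64/15)((45/4)v + 45/4) + (0)
Last nonzero remainder: (45/4)v + 45/4. Dividing through by 45/4 gives the monic gcd v + 1.
Then lcm(f, g) = f·g / gcd(f, g); expanding and making the result monic gives the answer.

v^6 − 2v^5 − 3v^4 + 40v^3 − 176v^2 + 72v + 288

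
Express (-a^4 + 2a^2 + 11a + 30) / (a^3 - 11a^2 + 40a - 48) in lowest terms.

By polynomial division,
  -a^4 + 2a^2 + 11a + 30 = (-a - 11)(a^3 - 11a^2 + 40a - 48) + (-79a^2 + 403a - 498)
  a^3 - 11a^2 + 40a - 48 = (-(1/79)a + 466/6241)(-79a^2 + 403a - 498) + ((22500/6241)a - 67500/6241)
  -79a^2 + 403a - 498 = (-(493039/22500)a + 518003/11250)((22500/6241)a - 67500/6241) + (0)
Last nonzero remainder: (22500/6241)a - 67500/6241. Dividing through by 22500/6241 gives the monic gcd a - 3.
Cancel a - 3 from numerator and denominator to get the reduced form.

(-a^3 - 3a^2 - 7a - 10)/(a^2 - 8a + 16)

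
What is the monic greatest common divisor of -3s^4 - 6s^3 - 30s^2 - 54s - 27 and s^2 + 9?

s^2 + 9

By polynomial division,
  -3s^4 - 6s^3 - 30s^2 - 54s - 27 = (-3s^2 - 6s - 3)(s^2 + 9) + (0)
The last nonzero remainder s^2 + 9 is already monic.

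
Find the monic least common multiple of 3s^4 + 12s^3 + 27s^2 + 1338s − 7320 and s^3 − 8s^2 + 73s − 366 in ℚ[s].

s^5 − 2s^4 − 15s^3 + 392s^2 − 5116s + 14640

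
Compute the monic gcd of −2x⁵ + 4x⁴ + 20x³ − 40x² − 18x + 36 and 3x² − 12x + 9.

x² − 4x + 3

Repeated division with remainder:
  −2x⁵ + 4x⁴ + 20x³ − 40x² − 18x + 36 = (−(2/3)x³ − (4/3)x² + (10/3)x + 4)(3x² − 12x + 9) + (0)
Last nonzero remainder: 3x² − 12x + 9. Dividing through by 3 gives the monic gcd x² − 4x + 3.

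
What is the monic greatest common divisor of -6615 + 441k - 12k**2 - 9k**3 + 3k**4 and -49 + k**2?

-49 + k**2

Repeated division with remainder:
  3k**4 - 9k**3 - 12k**2 + 441k - 6615 = (3k**2 - 9k + 135)(k**2 - 49) + (0)
The last nonzero remainder k**2 - 49 is already monic.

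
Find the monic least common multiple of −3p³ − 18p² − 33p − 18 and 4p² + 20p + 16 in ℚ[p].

Euclidean algorithm in ℚ[p]:
  −3p³ − 18p² − 33p − 18 = (−(3/4)p − 3/4)(4p² + 20p + 16) + (−6p − 6)
  4p² + 20p + 16 = (−(2/3)p − 8/3)(−6p − 6) + (0)
Last nonzero remainder: −6p − 6. Dividing through by −6 gives the monic gcd p + 1.
Then lcm(f, g) = f·g / gcd(f, g); expanding and making the result monic gives the answer.

p⁴ + 10p³ + 35p² + 50p + 24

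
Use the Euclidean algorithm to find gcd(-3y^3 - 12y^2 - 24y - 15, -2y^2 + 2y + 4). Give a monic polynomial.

Repeated division with remainder:
  -3y^3 - 12y^2 - 24y - 15 = ((3/2)y + 15/2)(-2y^2 + 2y + 4) + (-45y - 45)
  -2y^2 + 2y + 4 = ((2/45)y - 4/45)(-45y - 45) + (0)
Last nonzero remainder: -45y - 45. Dividing through by -45 gives the monic gcd y + 1.

y + 1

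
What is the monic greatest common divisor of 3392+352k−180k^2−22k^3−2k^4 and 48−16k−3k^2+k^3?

−16+k^2

Apply the Euclidean algorithm:
  −2k^4−22k^3−180k^2+352k+3392 = (−2k−28)(k^3−3k^2−16k+48) + (−296k^2+4736)
  k^3−3k^2−16k+48 = (−(1/296)k+3/296)(−296k^2+4736) + (0)
Last nonzero remainder: −296k^2+4736. Dividing through by −296 gives the monic gcd k^2−16.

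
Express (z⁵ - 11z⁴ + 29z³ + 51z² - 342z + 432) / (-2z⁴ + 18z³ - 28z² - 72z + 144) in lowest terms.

(-z³ + 2z² + 7z - 24)/(2z² - 8)

Apply the Euclidean algorithm:
  z⁵ - 11z⁴ + 29z³ + 51z² - 342z + 432 = (-(1/2)z + 1)(-2z⁴ + 18z³ - 28z² - 72z + 144) + (-3z³ + 43z² - 198z + 288)
  -2z⁴ + 18z³ - 28z² - 72z + 144 = ((2/3)z + 32/9)(-3z³ + 43z² - 198z + 288) + (-(440/9)z² + 440z - 880)
  -3z³ + 43z² - 198z + 288 = ((27/440)z - 18/55)(-(440/9)z² + 440z - 880) + (0)
Last nonzero remainder: -(440/9)z² + 440z - 880. Dividing through by -440/9 gives the monic gcd z² - 9z + 18.
Cancel z² - 9z + 18 from numerator and denominator to get the reduced form.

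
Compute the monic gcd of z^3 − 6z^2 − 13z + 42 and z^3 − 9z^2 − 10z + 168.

z − 7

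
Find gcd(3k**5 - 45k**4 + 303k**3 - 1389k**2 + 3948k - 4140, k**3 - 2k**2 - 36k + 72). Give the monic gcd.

k**2 - 8k + 12

Euclidean algorithm in ℚ[k]:
  3k**5 - 45k**4 + 303k**3 - 1389k**2 + 3948k - 4140 = (3k**2 - 39k + 333)(k**3 - 2k**2 - 36k + 72) + (-2343k**2 + 18744k - 28116)
  k**3 - 2k**2 - 36k + 72 = (-(1/2343)k - 2/781)(-2343k**2 + 18744k - 28116) + (0)
Last nonzero remainder: -2343k**2 + 18744k - 28116. Dividing through by -2343 gives the monic gcd k**2 - 8k + 12.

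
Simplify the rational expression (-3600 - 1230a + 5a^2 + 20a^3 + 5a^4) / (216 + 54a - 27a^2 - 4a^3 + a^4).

(200 + 35a + 5a^2)/(-12 - a + a^2)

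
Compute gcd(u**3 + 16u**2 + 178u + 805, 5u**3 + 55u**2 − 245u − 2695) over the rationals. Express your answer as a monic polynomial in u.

u + 7

Apply the Euclidean algorithm:
  u**3 + 16u**2 + 178u + 805 = (1/5)(5u**3 + 55u**2 − 245u − 2695) + (5u**2 + 227u + 1344)
  5u**3 + 55u**2 − 245u − 2695 = (u − 172/5)(5u**2 + 227u + 1344) + ((31099/5)u + 217693/5)
  5u**2 + 227u + 1344 = ((25/31099)u + 960/31099)((31099/5)u + 217693/5) + (0)
Last nonzero remainder: (31099/5)u + 217693/5. Dividing through by 31099/5 gives the monic gcd u + 7.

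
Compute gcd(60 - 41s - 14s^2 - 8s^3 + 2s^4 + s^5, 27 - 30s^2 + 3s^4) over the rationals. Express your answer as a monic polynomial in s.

3 - 4s + s^2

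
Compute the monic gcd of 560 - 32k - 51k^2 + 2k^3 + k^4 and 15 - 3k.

-5 + k

By polynomial division,
  k^4 + 2k^3 - 51k^2 - 32k + 560 = (-(1/3)k^3 - (7/3)k^2 + (16/3)k + 112/3)(-3k + 15) + (0)
Last nonzero remainder: -3k + 15. Dividing through by -3 gives the monic gcd k - 5.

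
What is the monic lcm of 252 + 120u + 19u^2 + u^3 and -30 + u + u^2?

Euclidean algorithm in ℚ[u]:
  u^3 + 19u^2 + 120u + 252 = (u + 18)(u^2 + u - 30) + (132u + 792)
  u^2 + u - 30 = ((1/132)u - 5/132)(132u + 792) + (0)
Last nonzero remainder: 132u + 792. Dividing through by 132 gives the monic gcd u + 6.
Then lcm(f, g) = f·g / gcd(f, g); expanding and making the result monic gives the answer.

-1260 - 348u + 25u^2 + 14u^3 + u^4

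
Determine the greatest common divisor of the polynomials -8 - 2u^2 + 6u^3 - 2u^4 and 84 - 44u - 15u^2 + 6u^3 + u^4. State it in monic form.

Repeated division with remainder:
  -2u^4 + 6u^3 - 2u^2 - 8 = (-2)(u^4 + 6u^3 - 15u^2 - 44u + 84) + (18u^3 - 32u^2 - 88u + 160)
  u^4 + 6u^3 - 15u^2 - 44u + 84 = ((1/18)u + 35/81)(18u^3 - 32u^2 - 88u + 160) + ((301/81)u^2 - (1204/81)u + 1204/81)
  18u^3 - 32u^2 - 88u + 160 = ((1458/301)u + 3240/301)((301/81)u^2 - (1204/81)u + 1204/81) + (0)
Last nonzero remainder: (301/81)u^2 - (1204/81)u + 1204/81. Dividing through by 301/81 gives the monic gcd u^2 - 4u + 4.

4 - 4u + u^2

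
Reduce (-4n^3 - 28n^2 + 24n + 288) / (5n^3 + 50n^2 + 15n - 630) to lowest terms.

(-4n - 16)/(5n + 35)

Euclidean algorithm in ℚ[n]:
  -4n^3 - 28n^2 + 24n + 288 = (-4/5)(5n^3 + 50n^2 + 15n - 630) + (12n^2 + 36n - 216)
  5n^3 + 50n^2 + 15n - 630 = ((5/12)n + 35/12)(12n^2 + 36n - 216) + (0)
Last nonzero remainder: 12n^2 + 36n - 216. Dividing through by 12 gives the monic gcd n^2 + 3n - 18.
Cancel n^2 + 3n - 18 from numerator and denominator to get the reduced form.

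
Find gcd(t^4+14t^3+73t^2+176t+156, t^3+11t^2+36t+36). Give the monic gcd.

t^2+8t+12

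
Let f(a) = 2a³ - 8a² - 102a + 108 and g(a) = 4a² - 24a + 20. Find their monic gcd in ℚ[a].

a - 1

Apply the Euclidean algorithm:
  2a³ - 8a² - 102a + 108 = ((1/2)a + 1)(4a² - 24a + 20) + (-88a + 88)
  4a² - 24a + 20 = (-(1/22)a + 5/22)(-88a + 88) + (0)
Last nonzero remainder: -88a + 88. Dividing through by -88 gives the monic gcd a - 1.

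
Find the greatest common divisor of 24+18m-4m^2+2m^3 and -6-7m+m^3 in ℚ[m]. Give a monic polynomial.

1+m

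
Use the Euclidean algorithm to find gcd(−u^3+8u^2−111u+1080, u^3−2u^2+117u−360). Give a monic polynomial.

u^2+u+120

Apply the Euclidean algorithm:
  −u^3+8u^2−111u+1080 = (−1)(u^3−2u^2+117u−360) + (6u^2+6u+720)
  u^3−2u^2+117u−360 = ((1/6)u−1/2)(6u^2+6u+720) + (0)
Last nonzero remainder: 6u^2+6u+720. Dividing through by 6 gives the monic gcd u^2+u+120.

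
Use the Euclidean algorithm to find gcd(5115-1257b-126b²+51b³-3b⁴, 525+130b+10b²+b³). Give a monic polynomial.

5+b

By polynomial division,
  -3b⁴+51b³-126b²-1257b+5115 = (-3b+81)(b³+10b²+130b+525) + (-546b²-10212b-37410)
  b³+10b²+130b+525 = (-(1/546)b+132/8281)(-546b²-10212b-37410) + ((1857129/8281)b+9285645/8281)
  -546b²-10212b-37410 = (-(1507142/619043)b-20652814/619043)((1857129/8281)b+9285645/8281) + (0)
Last nonzero remainder: (1857129/8281)b+9285645/8281. Dividing through by 1857129/8281 gives the monic gcd b+5.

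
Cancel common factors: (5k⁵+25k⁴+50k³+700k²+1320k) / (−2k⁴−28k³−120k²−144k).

(−5k²+15k−110)/(2k+12)

By polynomial division,
  5k⁵+25k⁴+50k³+700k²+1320k = (−(5/2)k+45/2)(−2k⁴−28k³−120k²−144k) + (380k³+3040k²+4560k)
  −2k⁴−28k³−120k²−144k = (−(1/190)k−3/95)(380k³+3040k²+4560k) + (0)
Last nonzero remainder: 380k³+3040k²+4560k. Dividing through by 380 gives the monic gcd k³+8k²+12k.
Cancel k³+8k²+12k from numerator and denominator to get the reduced form.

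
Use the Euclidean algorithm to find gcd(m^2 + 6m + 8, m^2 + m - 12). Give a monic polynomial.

m + 4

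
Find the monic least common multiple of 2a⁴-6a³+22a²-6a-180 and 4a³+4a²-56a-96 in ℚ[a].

Apply the Euclidean algorithm:
  2a⁴-6a³+22a²-6a-180 = ((1/2)a-2)(4a³+4a²-56a-96) + (58a²-70a-372)
  4a³+4a²-56a-96 = ((2/29)a+128/841)(58a²-70a-372) + (-(16560/841)a-33120/841)
  58a²-70a-372 = (-(24389/8280)a+26071/2760)(-(16560/841)a-33120/841) + (0)
Last nonzero remainder: -(16560/841)a-33120/841. Dividing through by -16560/841 gives the monic gcd a+2.
Then lcm(f, g) = f·g / gcd(f, g); expanding and making the result monic gives the answer.

a⁶-4a⁵+2a⁴+22a³-219a²+126a+1080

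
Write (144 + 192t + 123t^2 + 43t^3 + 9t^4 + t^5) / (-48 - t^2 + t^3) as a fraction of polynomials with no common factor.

(12 + 13t + 6t^2 + t^3)/(-4 + t)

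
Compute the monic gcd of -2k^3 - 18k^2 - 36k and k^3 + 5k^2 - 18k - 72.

Repeated division with remainder:
  -2k^3 - 18k^2 - 36k = (-2)(k^3 + 5k^2 - 18k - 72) + (-8k^2 - 72k - 144)
  k^3 + 5k^2 - 18k - 72 = (-(1/8)k + 1/2)(-8k^2 - 72k - 144) + (0)
Last nonzero remainder: -8k^2 - 72k - 144. Dividing through by -8 gives the monic gcd k^2 + 9k + 18.

k^2 + 9k + 18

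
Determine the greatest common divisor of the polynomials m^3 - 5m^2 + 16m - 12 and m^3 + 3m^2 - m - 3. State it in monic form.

Euclidean algorithm in ℚ[m]:
  m^3 - 5m^2 + 16m - 12 = (m^3 + 3m^2 - m - 3) + (-8m^2 + 17m - 9)
  m^3 + 3m^2 - m - 3 = (-(1/8)m - 41/64)(-8m^2 + 17m - 9) + ((561/64)m - 561/64)
  -8m^2 + 17m - 9 = (-(512/561)m + 192/187)((561/64)m - 561/64) + (0)
Last nonzero remainder: (561/64)m - 561/64. Dividing through by 561/64 gives the monic gcd m - 1.

m - 1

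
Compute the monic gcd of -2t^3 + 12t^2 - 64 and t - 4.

t - 4

Repeated division with remainder:
  -2t^3 + 12t^2 - 64 = (-2t^2 + 4t + 16)(t - 4) + (0)
The last nonzero remainder t - 4 is already monic.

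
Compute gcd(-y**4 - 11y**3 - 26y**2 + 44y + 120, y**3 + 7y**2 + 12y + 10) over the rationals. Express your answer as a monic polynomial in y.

y + 5

Euclidean algorithm in ℚ[y]:
  -y**4 - 11y**3 - 26y**2 + 44y + 120 = (-y - 4)(y**3 + 7y**2 + 12y + 10) + (14y**2 + 102y + 160)
  y**3 + 7y**2 + 12y + 10 = ((1/14)y - 1/49)(14y**2 + 102y + 160) + ((130/49)y + 650/49)
  14y**2 + 102y + 160 = ((343/65)y + 784/65)((130/49)y + 650/49) + (0)
Last nonzero remainder: (130/49)y + 650/49. Dividing through by 130/49 gives the monic gcd y + 5.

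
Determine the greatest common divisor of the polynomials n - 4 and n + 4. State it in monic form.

1

By polynomial division,
  n - 4 = (n + 4) + (-8)
  n + 4 = (-(1/8)n - 1/2)(-8) + (0)
The last nonzero remainder is the constant -8, so the polynomials are coprime and gcd = 1.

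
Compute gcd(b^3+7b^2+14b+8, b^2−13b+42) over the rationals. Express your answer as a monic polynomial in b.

Apply the Euclidean algorithm:
  b^3+7b^2+14b+8 = (b+20)(b^2−13b+42) + (232b−832)
  b^2−13b+42 = ((1/232)b−273/6728)(232b−832) + (6930/841)
  232b−832 = ((97556/3465)b−349856/3465)(6930/841) + (0)
The last nonzero remainder is the constant 6930/841, so the polynomials are coprime and gcd = 1.

1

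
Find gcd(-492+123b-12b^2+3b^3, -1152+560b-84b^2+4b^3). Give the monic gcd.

-4+b

Apply the Euclidean algorithm:
  3b^3-12b^2+123b-492 = (3/4)(4b^3-84b^2+560b-1152) + (51b^2-297b+372)
  4b^3-84b^2+560b-1152 = ((4/51)b-344/289)(51b^2-297b+372) + ((51240/289)b-204960/289)
  51b^2-297b+372 = ((4913/17080)b-8959/17080)((51240/289)b-204960/289) + (0)
Last nonzero remainder: (51240/289)b-204960/289. Dividing through by 51240/289 gives the monic gcd b-4.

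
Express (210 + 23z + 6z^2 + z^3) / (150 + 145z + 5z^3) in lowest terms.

Repeated division with remainder:
  z^3 + 6z^2 + 23z + 210 = (1/5)(5z^3 + 145z + 150) + (6z^2 − 6z + 180)
  5z^3 + 145z + 150 = ((5/6)z + 5/6)(6z^2 − 6z + 180) + (0)
Last nonzero remainder: 6z^2 − 6z + 180. Dividing through by 6 gives the monic gcd z^2 − z + 30.
Cancel z^2 − z + 30 from numerator and denominator to get the reduced form.

(7 + z)/(5 + 5z)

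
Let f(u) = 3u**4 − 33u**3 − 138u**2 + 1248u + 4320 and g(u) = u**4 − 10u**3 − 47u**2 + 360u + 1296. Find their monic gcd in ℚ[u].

u**3 − u**2 − 56u − 144

Euclidean algorithm in ℚ[u]:
  3u**4 − 33u**3 − 138u**2 + 1248u + 4320 = (3)(u**4 − 10u**3 − 47u**2 + 360u + 1296) + (−3u**3 + 3u**2 + 168u + 432)
  u**4 − 10u**3 − 47u**2 + 360u + 1296 = (−(1/3)u + 3)(−3u**3 + 3u**2 + 168u + 432) + (0)
Last nonzero remainder: −3u**3 + 3u**2 + 168u + 432. Dividing through by −3 gives the monic gcd u**3 − u**2 − 56u − 144.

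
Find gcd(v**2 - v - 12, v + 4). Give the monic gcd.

Repeated division with remainder:
  v**2 - v - 12 = (v - 5)(v + 4) + (8)
  v + 4 = ((1/8)v + 1/2)(8) + (0)
The last nonzero remainder is the constant 8, so the polynomials are coprime and gcd = 1.

1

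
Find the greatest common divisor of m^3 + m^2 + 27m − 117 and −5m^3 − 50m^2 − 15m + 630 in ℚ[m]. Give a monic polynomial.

By polynomial division,
  m^3 + m^2 + 27m − 117 = (−1/5)(−5m^3 − 50m^2 − 15m + 630) + (−9m^2 + 24m + 9)
  −5m^3 − 50m^2 − 15m + 630 = ((5/9)m + 190/27)(−9m^2 + 24m + 9) + (−(1700/9)m + 1700/3)
  −9m^2 + 24m + 9 = ((81/1700)m + 27/1700)(−(1700/9)m + 1700/3) + (0)
Last nonzero remainder: −(1700/9)m + 1700/3. Dividing through by −1700/9 gives the monic gcd m − 3.

m − 3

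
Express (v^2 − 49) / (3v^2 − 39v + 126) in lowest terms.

Repeated division with remainder:
  v^2 − 49 = (1/3)(3v^2 − 39v + 126) + (13v − 91)
  3v^2 − 39v + 126 = ((3/13)v − 18/13)(13v − 91) + (0)
Last nonzero remainder: 13v − 91. Dividing through by 13 gives the monic gcd v − 7.
Cancel v − 7 from numerator and denominator to get the reduced form.

(v + 7)/(3v − 18)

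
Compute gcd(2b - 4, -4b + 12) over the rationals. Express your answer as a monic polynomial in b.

1

Repeated division with remainder:
  2b - 4 = (-1/2)(-4b + 12) + (2)
  -4b + 12 = (-2b + 6)(2) + (0)
The last nonzero remainder is the constant 2, so the polynomials are coprime and gcd = 1.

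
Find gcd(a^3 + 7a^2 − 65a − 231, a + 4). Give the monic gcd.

By polynomial division,
  a^3 + 7a^2 − 65a − 231 = (a^2 + 3a − 77)(a + 4) + (77)
  a + 4 = ((1/77)a + 4/77)(77) + (0)
The last nonzero remainder is the constant 77, so the polynomials are coprime and gcd = 1.

1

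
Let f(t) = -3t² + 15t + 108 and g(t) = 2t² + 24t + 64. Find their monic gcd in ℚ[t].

t + 4

Euclidean algorithm in ℚ[t]:
  -3t² + 15t + 108 = (-3/2)(2t² + 24t + 64) + (51t + 204)
  2t² + 24t + 64 = ((2/51)t + 16/51)(51t + 204) + (0)
Last nonzero remainder: 51t + 204. Dividing through by 51 gives the monic gcd t + 4.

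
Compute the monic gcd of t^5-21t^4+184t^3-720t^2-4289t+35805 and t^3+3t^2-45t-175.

t^2-2t-35

Apply the Euclidean algorithm:
  t^5-21t^4+184t^3-720t^2-4289t+35805 = (t^2-24t+301)(t^3+3t^2-45t-175) + (-2528t^2+5056t+88480)
  t^3+3t^2-45t-175 = (-(1/2528)t-5/2528)(-2528t^2+5056t+88480) + (0)
Last nonzero remainder: -2528t^2+5056t+88480. Dividing through by -2528 gives the monic gcd t^2-2t-35.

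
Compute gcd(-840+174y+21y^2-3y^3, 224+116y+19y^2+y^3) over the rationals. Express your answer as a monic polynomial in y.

By polynomial division,
  -3y^3+21y^2+174y-840 = (-3)(y^3+19y^2+116y+224) + (78y^2+522y-168)
  y^3+19y^2+116y+224 = ((1/78)y+80/507)(78y^2+522y-168) + ((6048/169)y+42336/169)
  78y^2+522y-168 = ((2197/1008)y-169/252)((6048/169)y+42336/169) + (0)
Last nonzero remainder: (6048/169)y+42336/169. Dividing through by 6048/169 gives the monic gcd y+7.

7+y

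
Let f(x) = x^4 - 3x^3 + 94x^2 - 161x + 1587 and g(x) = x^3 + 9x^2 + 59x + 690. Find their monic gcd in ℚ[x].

x^2 - x + 69

Euclidean algorithm in ℚ[x]:
  x^4 - 3x^3 + 94x^2 - 161x + 1587 = (x - 12)(x^3 + 9x^2 + 59x + 690) + (143x^2 - 143x + 9867)
  x^3 + 9x^2 + 59x + 690 = ((1/143)x + 10/143)(143x^2 - 143x + 9867) + (0)
Last nonzero remainder: 143x^2 - 143x + 9867. Dividing through by 143 gives the monic gcd x^2 - x + 69.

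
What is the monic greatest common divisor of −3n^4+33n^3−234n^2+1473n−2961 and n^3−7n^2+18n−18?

n−3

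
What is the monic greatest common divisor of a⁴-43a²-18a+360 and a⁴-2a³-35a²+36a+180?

Euclidean algorithm in ℚ[a]:
  a⁴-43a²-18a+360 = (a⁴-2a³-35a²+36a+180) + (2a³-8a²-54a+180)
  a⁴-2a³-35a²+36a+180 = ((1/2)a+1)(2a³-8a²-54a+180) + (0)
Last nonzero remainder: 2a³-8a²-54a+180. Dividing through by 2 gives the monic gcd a³-4a²-27a+90.

a³-4a²-27a+90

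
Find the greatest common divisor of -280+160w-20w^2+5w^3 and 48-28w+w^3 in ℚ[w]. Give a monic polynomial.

-2+w

Repeated division with remainder:
  5w^3-20w^2+160w-280 = (5)(w^3-28w+48) + (-20w^2+300w-520)
  w^3-28w+48 = (-(1/20)w-3/4)(-20w^2+300w-520) + (171w-342)
  -20w^2+300w-520 = (-(20/171)w+260/171)(171w-342) + (0)
Last nonzero remainder: 171w-342. Dividing through by 171 gives the monic gcd w-2.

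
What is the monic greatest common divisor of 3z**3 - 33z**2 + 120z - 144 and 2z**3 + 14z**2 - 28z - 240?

z - 4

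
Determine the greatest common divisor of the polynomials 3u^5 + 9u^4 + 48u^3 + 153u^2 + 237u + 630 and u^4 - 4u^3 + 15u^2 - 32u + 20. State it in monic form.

Euclidean algorithm in ℚ[u]:
  3u^5 + 9u^4 + 48u^3 + 153u^2 + 237u + 630 = (3u + 21)(u^4 - 4u^3 + 15u^2 - 32u + 20) + (87u^3 - 66u^2 + 849u + 210)
  u^4 - 4u^3 + 15u^2 - 32u + 20 = ((1/87)u - 94/2523)(87u^3 - 66u^2 + 849u + 210) + ((2340/841)u^2 - (2340/841)u + 23400/841)
  87u^3 - 66u^2 + 849u + 210 = ((24389/780)u + 5887/780)((2340/841)u^2 - (2340/841)u + 23400/841) + (0)
Last nonzero remainder: (2340/841)u^2 - (2340/841)u + 23400/841. Dividing through by 2340/841 gives the monic gcd u^2 - u + 10.

u^2 - u + 10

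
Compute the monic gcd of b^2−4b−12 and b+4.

Repeated division with remainder:
  b^2−4b−12 = (b−8)(b+4) + (20)
  b+4 = ((1/20)b+1/5)(20) + (0)
The last nonzero remainder is the constant 20, so the polynomials are coprime and gcd = 1.

1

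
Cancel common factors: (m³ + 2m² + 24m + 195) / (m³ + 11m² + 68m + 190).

By polynomial division,
  m³ + 2m² + 24m + 195 = (m³ + 11m² + 68m + 190) + (-9m² - 44m + 5)
  m³ + 11m² + 68m + 190 = (-(1/9)m - 55/81)(-9m² - 44m + 5) + ((3133/81)m + 15665/81)
  -9m² - 44m + 5 = (-(729/3133)m + 81/3133)((3133/81)m + 15665/81) + (0)
Last nonzero remainder: (3133/81)m + 15665/81. Dividing through by 3133/81 gives the monic gcd m + 5.
Cancel m + 5 from numerator and denominator to get the reduced form.

(m² - 3m + 39)/(m² + 6m + 38)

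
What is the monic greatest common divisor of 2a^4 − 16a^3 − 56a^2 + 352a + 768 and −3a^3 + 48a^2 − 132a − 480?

a^2 − 6a − 16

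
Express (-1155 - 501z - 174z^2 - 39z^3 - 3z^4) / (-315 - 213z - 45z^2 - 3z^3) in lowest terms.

(11 + z + z^2)/(3 + z)

By polynomial division,
  -3z^4 - 39z^3 - 174z^2 - 501z - 1155 = (z - 2)(-3z^3 - 45z^2 - 213z - 315) + (-51z^2 - 612z - 1785)
  -3z^3 - 45z^2 - 213z - 315 = ((1/17)z + 3/17)(-51z^2 - 612z - 1785) + (0)
Last nonzero remainder: -51z^2 - 612z - 1785. Dividing through by -51 gives the monic gcd z^2 + 12z + 35.
Cancel z^2 + 12z + 35 from numerator and denominator to get the reduced form.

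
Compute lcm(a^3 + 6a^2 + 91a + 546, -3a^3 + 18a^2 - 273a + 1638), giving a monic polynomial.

a^4 + 55a^2 - 3276

Euclidean algorithm in ℚ[a]:
  a^3 + 6a^2 + 91a + 546 = (-1/3)(-3a^3 + 18a^2 - 273a + 1638) + (12a^2 + 1092)
  -3a^3 + 18a^2 - 273a + 1638 = (-(1/4)a + 3/2)(12a^2 + 1092) + (0)
Last nonzero remainder: 12a^2 + 1092. Dividing through by 12 gives the monic gcd a^2 + 91.
Then lcm(f, g) = f·g / gcd(f, g); expanding and making the result monic gives the answer.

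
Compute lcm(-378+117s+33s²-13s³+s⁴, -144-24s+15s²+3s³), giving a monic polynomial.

-6048-1152s+1086s²+173s³-55s⁴-5s⁵+s⁶

Euclidean algorithm in ℚ[s]:
  s⁴-13s³+33s²+117s-378 = ((1/3)s-6)(3s³+15s²-24s-144) + (131s²+21s-1242)
  3s³+15s²-24s-144 = ((3/131)s+1902/17161)(131s²+21s-1242) + ((36300/17161)s-108900/17161)
  131s²+21s-1242 = ((2248091/36300)s+1184109/6050)((36300/17161)s-108900/17161) + (0)
Last nonzero remainder: (36300/17161)s-108900/17161. Dividing through by 36300/17161 gives the monic gcd s-3.
Then lcm(f, g) = f·g / gcd(f, g); expanding and making the result monic gives the answer.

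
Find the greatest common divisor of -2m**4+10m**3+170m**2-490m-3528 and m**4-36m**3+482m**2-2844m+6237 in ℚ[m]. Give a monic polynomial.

m**2-16m+63

Repeated division with remainder:
  -2m**4+10m**3+170m**2-490m-3528 = (-2)(m**4-36m**3+482m**2-2844m+6237) + (-62m**3+1134m**2-6178m+8946)
  m**4-36m**3+482m**2-2844m+6237 = (-(1/62)m+549/1922)(-62m**3+1134m**2-6178m+8946) + ((56160/961)m**2-(898560/961)m+3538080/961)
  -62m**3+1134m**2-6178m+8946 = (-(29791/28080)m+68231/28080)((56160/961)m**2-(898560/961)m+3538080/961) + (0)
Last nonzero remainder: (56160/961)m**2-(898560/961)m+3538080/961. Dividing through by 56160/961 gives the monic gcd m**2-16m+63.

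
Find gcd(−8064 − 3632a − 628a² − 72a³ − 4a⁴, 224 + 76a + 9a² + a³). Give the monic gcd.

Euclidean algorithm in ℚ[a]:
  −4a⁴ − 72a³ − 628a² − 3632a − 8064 = (−4a − 36)(a³ + 9a² + 76a + 224) + (0)
The last nonzero remainder a³ + 9a² + 76a + 224 is already monic.

224 + 76a + 9a² + a³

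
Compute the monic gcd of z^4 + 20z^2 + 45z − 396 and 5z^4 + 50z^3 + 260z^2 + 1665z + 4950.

z^2 − z + 33

By polynomial division,
  z^4 + 20z^2 + 45z − 396 = (1/5)(5z^4 + 50z^3 + 260z^2 + 1665z + 4950) + (−10z^3 − 32z^2 − 288z − 1386)
  5z^4 + 50z^3 + 260z^2 + 1665z + 4950 = (−(1/2)z − 17/5)(−10z^3 − 32z^2 − 288z − 1386) + ((36/5)z^2 − (36/5)z + 1188/5)
  −10z^3 − 32z^2 − 288z − 1386 = (−(25/18)z − 35/6)((36/5)z^2 − (36/5)z + 1188/5) + (0)
Last nonzero remainder: (36/5)z^2 − (36/5)z + 1188/5. Dividing through by 36/5 gives the monic gcd z^2 − z + 33.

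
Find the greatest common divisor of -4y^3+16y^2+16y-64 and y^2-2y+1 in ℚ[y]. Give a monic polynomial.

1

Apply the Euclidean algorithm:
  -4y^3+16y^2+16y-64 = (-4y+8)(y^2-2y+1) + (36y-72)
  y^2-2y+1 = ((1/36)y)(36y-72) + (1)
  36y-72 = (36y-72)(1) + (0)
The last nonzero remainder is the constant 1, so the polynomials are coprime and gcd = 1.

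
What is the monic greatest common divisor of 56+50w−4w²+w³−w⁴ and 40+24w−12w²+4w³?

1+w

By polynomial division,
  −w⁴+w³−4w²+50w+56 = (−(1/4)w−1/2)(4w³−12w²+24w+40) + (−4w²+72w+76)
  4w³−12w²+24w+40 = (−w−15)(−4w²+72w+76) + (1180w+1180)
  −4w²+72w+76 = (−(1/295)w+19/295)(1180w+1180) + (0)
Last nonzero remainder: 1180w+1180. Dividing through by 1180 gives the monic gcd w+1.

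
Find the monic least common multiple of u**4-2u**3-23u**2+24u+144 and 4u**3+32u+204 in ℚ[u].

u**6-5u**5+59u**3-319u**2-24u+2448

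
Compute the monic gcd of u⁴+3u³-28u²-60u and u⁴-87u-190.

u²-3u-10

Repeated division with remainder:
  u⁴+3u³-28u²-60u = (u⁴-87u-190) + (3u³-28u²+27u+190)
  u⁴-87u-190 = ((1/3)u+28/9)(3u³-28u²+27u+190) + ((703/9)u²-(703/3)u-7030/9)
  3u³-28u²+27u+190 = ((27/703)u-9/37)((703/9)u²-(703/3)u-7030/9) + (0)
Last nonzero remainder: (703/9)u²-(703/3)u-7030/9. Dividing through by 703/9 gives the monic gcd u²-3u-10.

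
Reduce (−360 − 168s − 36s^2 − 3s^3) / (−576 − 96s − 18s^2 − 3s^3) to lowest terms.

Repeated division with remainder:
  −3s^3 − 36s^2 − 168s − 360 = (−3s^3 − 18s^2 − 96s − 576) + (−18s^2 − 72s + 216)
  −3s^3 − 18s^2 − 96s − 576 = ((1/6)s + 1/3)(−18s^2 − 72s + 216) + (−108s − 648)
  −18s^2 − 72s + 216 = ((1/6)s − 1/3)(−108s − 648) + (0)
Last nonzero remainder: −108s − 648. Dividing through by −108 gives the monic gcd s + 6.
Cancel s + 6 from numerator and denominator to get the reduced form.

(20 + 6s + s^2)/(32 + s^2)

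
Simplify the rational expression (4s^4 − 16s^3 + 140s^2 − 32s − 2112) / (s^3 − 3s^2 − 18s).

Repeated division with remainder:
  4s^4 − 16s^3 + 140s^2 − 32s − 2112 = (4s − 4)(s^3 − 3s^2 − 18s) + (200s^2 − 104s − 2112)
  s^3 − 3s^2 − 18s = ((1/200)s − 31/2500)(200s^2 − 104s − 2112) + (−(5456/625)s − 16368/625)
  200s^2 − 104s − 2112 = (−(15625/682)s + 2500/31)(−(5456/625)s − 16368/625) + (0)
Last nonzero remainder: −(5456/625)s − 16368/625. Dividing through by −5456/625 gives the monic gcd s + 3.
Cancel s + 3 from numerator and denominator to get the reduced form.

(4s^3 − 28s^2 + 224s − 704)/(s^2 − 6s)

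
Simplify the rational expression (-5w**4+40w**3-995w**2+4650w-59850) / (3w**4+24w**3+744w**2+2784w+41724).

Apply the Euclidean algorithm:
  -5w**4+40w**3-995w**2+4650w-59850 = (-5/3)(3w**4+24w**3+744w**2+2784w+41724) + (80w**3+245w**2+9290w+9690)
  3w**4+24w**3+744w**2+2784w+41724 = ((3/80)w+237/1280)(80w**3+245w**2+9290w+9690) + ((89667/256)w**2+(89667/128)w+5111019/128)
  80w**3+245w**2+9290w+9690 = ((20480/89667)w+21760/89667)((89667/256)w**2+(89667/128)w+5111019/128) + (0)
Last nonzero remainder: (89667/256)w**2+(89667/128)w+5111019/128. Dividing through by 89667/256 gives the monic gcd w**2+2w+114.
Cancel w**2+2w+114 from numerator and denominator to get the reduced form.

(-5w**2+50w-525)/(3w**2+18w+366)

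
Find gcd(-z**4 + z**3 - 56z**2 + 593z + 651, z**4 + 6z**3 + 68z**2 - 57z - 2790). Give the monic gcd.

Apply the Euclidean algorithm:
  -z**4 + z**3 - 56z**2 + 593z + 651 = (-1)(z**4 + 6z**3 + 68z**2 - 57z - 2790) + (7z**3 + 12z**2 + 536z - 2139)
  z**4 + 6z**3 + 68z**2 - 57z - 2790 = ((1/7)z + 30/49)(7z**3 + 12z**2 + 536z - 2139) + (-(780/49)z**2 - (3900/49)z - 72540/49)
  7z**3 + 12z**2 + 536z - 2139 = (-(343/780)z + 1127/780)(-(780/49)z**2 - (3900/49)z - 72540/49) + (0)
Last nonzero remainder: -(780/49)z**2 - (3900/49)z - 72540/49. Dividing through by -780/49 gives the monic gcd z**2 + 5z + 93.

z**2 + 5z + 93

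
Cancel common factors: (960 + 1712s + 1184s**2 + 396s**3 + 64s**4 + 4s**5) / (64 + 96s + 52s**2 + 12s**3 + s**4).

(60 + 32s + 4s**2)/(4 + s)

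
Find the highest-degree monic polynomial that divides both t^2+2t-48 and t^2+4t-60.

t-6

Euclidean algorithm in ℚ[t]:
  t^2+2t-48 = (t^2+4t-60) + (-2t+12)
  t^2+4t-60 = (-(1/2)t-5)(-2t+12) + (0)
Last nonzero remainder: -2t+12. Dividing through by -2 gives the monic gcd t-6.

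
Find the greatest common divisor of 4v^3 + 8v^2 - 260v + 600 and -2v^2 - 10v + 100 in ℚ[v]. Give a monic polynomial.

Repeated division with remainder:
  4v^3 + 8v^2 - 260v + 600 = (-2v + 6)(-2v^2 - 10v + 100) + (0)
Last nonzero remainder: -2v^2 - 10v + 100. Dividing through by -2 gives the monic gcd v^2 + 5v - 50.

v^2 + 5v - 50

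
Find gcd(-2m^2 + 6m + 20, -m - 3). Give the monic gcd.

1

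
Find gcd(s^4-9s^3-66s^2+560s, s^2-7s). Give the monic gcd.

s^2-7s

Apply the Euclidean algorithm:
  s^4-9s^3-66s^2+560s = (s^2-2s-80)(s^2-7s) + (0)
The last nonzero remainder s^2-7s is already monic.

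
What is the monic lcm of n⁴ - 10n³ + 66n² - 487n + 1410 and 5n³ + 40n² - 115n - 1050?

Repeated division with remainder:
  n⁴ - 10n³ + 66n² - 487n + 1410 = ((1/5)n - 18/5)(5n³ + 40n² - 115n - 1050) + (233n² - 691n - 2370)
  5n³ + 40n² - 115n - 1050 = ((5/233)n + 12775/54289)(233n² - 691n - 2370) + ((5345340/54289)n - 26726700/54289)
  233n² - 691n - 2370 = ((12649337/5345340)n + 4288831/890890)((5345340/54289)n - 26726700/54289) + (0)
Last nonzero remainder: (5345340/54289)n - 26726700/54289. Dividing through by 5345340/54289 gives the monic gcd n - 5.
Then lcm(f, g) = f·g / gcd(f, g); expanding and making the result monic gives the answer.

n⁶ + 3n⁵ - 22n⁴ - 49n³ - 2149n² - 2124n + 59220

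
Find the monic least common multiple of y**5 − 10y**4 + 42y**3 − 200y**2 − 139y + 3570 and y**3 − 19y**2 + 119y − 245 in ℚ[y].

y**6 − 17y**5 + 112y**4 − 494y**3 + 1261y**2 + 4543y − 24990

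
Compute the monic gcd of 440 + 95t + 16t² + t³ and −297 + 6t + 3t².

11 + t

Repeated division with remainder:
  t³ + 16t² + 95t + 440 = ((1/3)t + 14/3)(3t² + 6t − 297) + (166t + 1826)
  3t² + 6t − 297 = ((3/166)t − 27/166)(166t + 1826) + (0)
Last nonzero remainder: 166t + 1826. Dividing through by 166 gives the monic gcd t + 11.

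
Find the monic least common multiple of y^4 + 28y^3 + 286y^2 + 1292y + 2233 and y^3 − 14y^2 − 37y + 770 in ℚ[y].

Apply the Euclidean algorithm:
  y^4 + 28y^3 + 286y^2 + 1292y + 2233 = (y + 42)(y^3 − 14y^2 − 37y + 770) + (911y^2 + 2076y − 30107)
  y^3 − 14y^2 − 37y + 770 = ((1/911)y − 14830/829921)(911y^2 + 2076y − 30107) + ((27507480/829921)y + 192552360/829921)
  911y^2 + 2076y − 30107 = ((756058031/27507480)y − 324499111/2500680)((27507480/829921)y + 192552360/829921) + (0)
Last nonzero remainder: (27507480/829921)y + 192552360/829921. Dividing through by 27507480/829921 gives the monic gcd y + 7.
Then lcm(f, g) = f·g / gcd(f, g); expanding and making the result monic gives the answer.

y^6 + 7y^5 − 192y^4 − 1634y^3 + 6561y^2 + 95227y + 245630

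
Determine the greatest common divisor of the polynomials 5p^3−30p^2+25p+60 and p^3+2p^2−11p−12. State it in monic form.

p^2−2p−3

By polynomial division,
  5p^3−30p^2+25p+60 = (5)(p^3+2p^2−11p−12) + (−40p^2+80p+120)
  p^3+2p^2−11p−12 = (−(1/40)p−1/10)(−40p^2+80p+120) + (0)
Last nonzero remainder: −40p^2+80p+120. Dividing through by −40 gives the monic gcd p^2−2p−3.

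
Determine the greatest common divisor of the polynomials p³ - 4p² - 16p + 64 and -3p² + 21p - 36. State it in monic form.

p - 4

Repeated division with remainder:
  p³ - 4p² - 16p + 64 = (-(1/3)p - 1)(-3p² + 21p - 36) + (-7p + 28)
  -3p² + 21p - 36 = ((3/7)p - 9/7)(-7p + 28) + (0)
Last nonzero remainder: -7p + 28. Dividing through by -7 gives the monic gcd p - 4.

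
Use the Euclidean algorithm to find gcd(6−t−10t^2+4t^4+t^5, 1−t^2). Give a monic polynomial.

−1+t^2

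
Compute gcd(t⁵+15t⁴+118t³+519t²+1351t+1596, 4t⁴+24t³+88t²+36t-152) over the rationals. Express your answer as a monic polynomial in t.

t²+5t+19

Repeated division with remainder:
  t⁵+15t⁴+118t³+519t²+1351t+1596 = ((1/4)t+9/4)(4t⁴+24t³+88t²+36t-152) + (42t³+312t²+1308t+1938)
  4t⁴+24t³+88t²+36t-152 = ((2/21)t-20/147)(42t³+312t²+1308t+1938) + ((288/49)t²+(1440/49)t+5472/49)
  42t³+312t²+1308t+1938 = ((343/48)t+833/48)((288/49)t²+(1440/49)t+5472/49) + (0)
Last nonzero remainder: (288/49)t²+(1440/49)t+5472/49. Dividing through by 288/49 gives the monic gcd t²+5t+19.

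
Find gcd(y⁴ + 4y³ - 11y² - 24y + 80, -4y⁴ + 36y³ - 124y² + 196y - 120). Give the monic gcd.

y² - 4y + 5

Euclidean algorithm in ℚ[y]:
  y⁴ + 4y³ - 11y² - 24y + 80 = (-1/4)(-4y⁴ + 36y³ - 124y² + 196y - 120) + (13y³ - 42y² + 25y + 50)
  -4y⁴ + 36y³ - 124y² + 196y - 120 = (-(4/13)y + 300/169)(13y³ - 42y² + 25y + 50) + (-(7056/169)y² + (28224/169)y - 35280/169)
  13y³ - 42y² + 25y + 50 = (-(2197/7056)y - 845/3528)(-(7056/169)y² + (28224/169)y - 35280/169) + (0)
Last nonzero remainder: -(7056/169)y² + (28224/169)y - 35280/169. Dividing through by -7056/169 gives the monic gcd y² - 4y + 5.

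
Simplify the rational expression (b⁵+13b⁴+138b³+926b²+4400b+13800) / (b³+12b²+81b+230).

(b³+6b²+50b+300)/(b+5)

Apply the Euclidean algorithm:
  b⁵+13b⁴+138b³+926b²+4400b+13800 = (b²+b+45)(b³+12b²+81b+230) + (75b²+525b+3450)
  b³+12b²+81b+230 = ((1/75)b+1/15)(75b²+525b+3450) + (0)
Last nonzero remainder: 75b²+525b+3450. Dividing through by 75 gives the monic gcd b²+7b+46.
Cancel b²+7b+46 from numerator and denominator to get the reduced form.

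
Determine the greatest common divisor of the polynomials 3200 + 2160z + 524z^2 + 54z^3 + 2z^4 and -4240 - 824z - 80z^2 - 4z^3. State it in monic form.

Euclidean algorithm in ℚ[z]:
  2z^4 + 54z^3 + 524z^2 + 2160z + 3200 = (-(1/2)z - 7/2)(-4z^3 - 80z^2 - 824z - 4240) + (-168z^2 - 2844z - 11640)
  -4z^3 - 80z^2 - 824z - 4240 = ((1/42)z + 43/588)(-168z^2 - 2844z - 11640) + (-(16605/49)z - 166050/49)
  -168z^2 - 2844z - 11640 = ((2744/5535)z + 19012/5535)(-(16605/49)z - 166050/49) + (0)
Last nonzero remainder: -(16605/49)z - 166050/49. Dividing through by -16605/49 gives the monic gcd z + 10.

10 + z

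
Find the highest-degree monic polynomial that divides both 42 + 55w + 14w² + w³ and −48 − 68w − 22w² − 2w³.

6 + 7w + w²

Euclidean algorithm in ℚ[w]:
  w³ + 14w² + 55w + 42 = (−1/2)(−2w³ − 22w² − 68w − 48) + (3w² + 21w + 18)
  −2w³ − 22w² − 68w − 48 = (−(2/3)w − 8/3)(3w² + 21w + 18) + (0)
Last nonzero remainder: 3w² + 21w + 18. Dividing through by 3 gives the monic gcd w² + 7w + 6.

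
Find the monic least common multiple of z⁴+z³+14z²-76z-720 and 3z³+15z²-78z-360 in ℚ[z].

z⁵+7z⁴+20z³+8z²-1176z-4320

Euclidean algorithm in ℚ[z]:
  z⁴+z³+14z²-76z-720 = ((1/3)z-4/3)(3z³+15z²-78z-360) + (60z²-60z-1200)
  3z³+15z²-78z-360 = ((1/20)z+3/10)(60z²-60z-1200) + (0)
Last nonzero remainder: 60z²-60z-1200. Dividing through by 60 gives the monic gcd z²-z-20.
Then lcm(f, g) = f·g / gcd(f, g); expanding and making the result monic gives the answer.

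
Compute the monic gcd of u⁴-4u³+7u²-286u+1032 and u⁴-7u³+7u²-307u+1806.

u³+7u-258

Euclidean algorithm in ℚ[u]:
  u⁴-4u³+7u²-286u+1032 = (u⁴-7u³+7u²-307u+1806) + (3u³+21u-774)
  u⁴-7u³+7u²-307u+1806 = ((1/3)u-7/3)(3u³+21u-774) + (0)
Last nonzero remainder: 3u³+21u-774. Dividing through by 3 gives the monic gcd u³+7u-258.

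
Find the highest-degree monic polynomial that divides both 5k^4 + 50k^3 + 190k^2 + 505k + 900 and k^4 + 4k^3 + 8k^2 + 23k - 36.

Repeated division with remainder:
  5k^4 + 50k^3 + 190k^2 + 505k + 900 = (5)(k^4 + 4k^3 + 8k^2 + 23k - 36) + (30k^3 + 150k^2 + 390k + 1080)
  k^4 + 4k^3 + 8k^2 + 23k - 36 = ((1/30)k - 1/30)(30k^3 + 150k^2 + 390k + 1080) + (0)
Last nonzero remainder: 30k^3 + 150k^2 + 390k + 1080. Dividing through by 30 gives the monic gcd k^3 + 5k^2 + 13k + 36.

k^3 + 5k^2 + 13k + 36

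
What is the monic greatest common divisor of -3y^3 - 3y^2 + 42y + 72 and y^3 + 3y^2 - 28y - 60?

y + 2

Apply the Euclidean algorithm:
  -3y^3 - 3y^2 + 42y + 72 = (-3)(y^3 + 3y^2 - 28y - 60) + (6y^2 - 42y - 108)
  y^3 + 3y^2 - 28y - 60 = ((1/6)y + 5/3)(6y^2 - 42y - 108) + (60y + 120)
  6y^2 - 42y - 108 = ((1/10)y - 9/10)(60y + 120) + (0)
Last nonzero remainder: 60y + 120. Dividing through by 60 gives the monic gcd y + 2.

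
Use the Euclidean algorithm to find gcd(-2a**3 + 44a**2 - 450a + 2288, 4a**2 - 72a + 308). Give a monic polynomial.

Apply the Euclidean algorithm:
  -2a**3 + 44a**2 - 450a + 2288 = (-(1/2)a + 2)(4a**2 - 72a + 308) + (-152a + 1672)
  4a**2 - 72a + 308 = (-(1/38)a + 7/38)(-152a + 1672) + (0)
Last nonzero remainder: -152a + 1672. Dividing through by -152 gives the monic gcd a - 11.

a - 11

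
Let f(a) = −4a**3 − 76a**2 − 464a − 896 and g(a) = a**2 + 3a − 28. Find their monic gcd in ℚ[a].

a + 7

Euclidean algorithm in ℚ[a]:
  −4a**3 − 76a**2 − 464a − 896 = (−4a − 64)(a**2 + 3a − 28) + (−384a − 2688)
  a**2 + 3a − 28 = (−(1/384)a + 1/96)(−384a − 2688) + (0)
Last nonzero remainder: −384a − 2688. Dividing through by −384 gives the monic gcd a + 7.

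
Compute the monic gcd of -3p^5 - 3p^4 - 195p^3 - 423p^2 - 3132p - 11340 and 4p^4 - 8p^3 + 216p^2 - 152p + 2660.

p^2 - 2p + 35

By polynomial division,
  -3p^5 - 3p^4 - 195p^3 - 423p^2 - 3132p - 11340 = (-(3/4)p - 9/4)(4p^4 - 8p^3 + 216p^2 - 152p + 2660) + (-51p^3 - 51p^2 - 1479p - 5355)
  4p^4 - 8p^3 + 216p^2 - 152p + 2660 = (-(4/51)p + 4/17)(-51p^3 - 51p^2 - 1479p - 5355) + (112p^2 - 224p + 3920)
  -51p^3 - 51p^2 - 1479p - 5355 = (-(51/112)p - 153/112)(112p^2 - 224p + 3920) + (0)
Last nonzero remainder: 112p^2 - 224p + 3920. Dividing through by 112 gives the monic gcd p^2 - 2p + 35.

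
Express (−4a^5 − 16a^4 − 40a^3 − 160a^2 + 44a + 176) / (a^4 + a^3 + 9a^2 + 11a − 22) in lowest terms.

(−4a^2 − 20a − 16)/(a + 2)

Euclidean algorithm in ℚ[a]:
  −4a^5 − 16a^4 − 40a^3 − 160a^2 + 44a + 176 = (−4a − 12)(a^4 + a^3 + 9a^2 + 11a − 22) + (8a^3 − 8a^2 + 88a − 88)
  a^4 + a^3 + 9a^2 + 11a − 22 = ((1/8)a + 1/4)(8a^3 − 8a^2 + 88a − 88) + (0)
Last nonzero remainder: 8a^3 − 8a^2 + 88a − 88. Dividing through by 8 gives the monic gcd a^3 − a^2 + 11a − 11.
Cancel a^3 − a^2 + 11a − 11 from numerator and denominator to get the reduced form.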